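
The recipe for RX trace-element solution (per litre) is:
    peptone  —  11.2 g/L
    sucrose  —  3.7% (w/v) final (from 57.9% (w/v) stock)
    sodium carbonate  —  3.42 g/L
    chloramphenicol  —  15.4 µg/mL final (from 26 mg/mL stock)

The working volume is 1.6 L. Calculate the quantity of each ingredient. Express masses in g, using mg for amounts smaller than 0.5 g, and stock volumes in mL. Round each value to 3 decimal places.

peptone 17.920 g; sucrose 102.245 mL; sodium carbonate 5.472 g; chloramphenicol 0.948 mL

Working volume: 1.6 L.
peptone: 11.2 g/L × 1.6 L = 17.920 g
sucrose: V = C2·V2/C1 = 3.7% ÷ 57.9% × 1600 mL = 102.245 mL
sodium carbonate: 3.42 g/L × 1.6 L = 5.472 g
chloramphenicol: dilute stock: 15.4 µg/mL × 1600 mL ÷ 26000 µg/mL = 0.948 mL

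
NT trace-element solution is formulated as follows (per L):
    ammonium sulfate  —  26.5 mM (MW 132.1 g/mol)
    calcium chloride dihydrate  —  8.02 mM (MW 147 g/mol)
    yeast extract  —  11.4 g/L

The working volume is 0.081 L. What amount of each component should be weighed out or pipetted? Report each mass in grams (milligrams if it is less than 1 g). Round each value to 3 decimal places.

Scale factor relative to 1 L: 0.081.
ammonium sulfate: 26.5 mmol/L × 132.1 mg/mmol × 0.081 L = 283.553 mg
calcium chloride dihydrate: 8.02 mmol/L × 147 mg/mmol × 0.081 L = 95.494 mg
yeast extract: 11.4 g/L × 0.081 L = 0.9234 g = 923.400 mg

ammonium sulfate 283.553 mg; calcium chloride dihydrate 95.494 mg; yeast extract 923.400 mg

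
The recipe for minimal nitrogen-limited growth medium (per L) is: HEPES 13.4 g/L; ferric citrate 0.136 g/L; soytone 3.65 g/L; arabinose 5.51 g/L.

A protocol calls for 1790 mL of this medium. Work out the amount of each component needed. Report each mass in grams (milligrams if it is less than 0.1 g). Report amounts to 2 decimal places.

HEPES 23.99 g; ferric citrate 0.24 g; soytone 6.53 g; arabinose 9.86 g

Scale factor relative to 1 L: 1.79.
HEPES: 13.4 g/L × 1.79 L = 23.99 g
ferric citrate: 0.136 g/L × 1.79 L = 0.24 g
soytone: 3.65 g/L × 1.79 L = 6.53 g
arabinose: 5.51 g/L × 1.79 L = 9.86 g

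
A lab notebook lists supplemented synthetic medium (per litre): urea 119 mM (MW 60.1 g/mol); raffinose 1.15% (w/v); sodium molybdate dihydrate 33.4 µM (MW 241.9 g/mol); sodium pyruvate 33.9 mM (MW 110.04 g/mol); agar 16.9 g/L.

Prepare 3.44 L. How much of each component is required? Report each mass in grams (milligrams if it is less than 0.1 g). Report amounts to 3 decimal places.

urea 24.603 g; raffinose 39.560 g; sodium molybdate dihydrate 27.793 mg; sodium pyruvate 12.832 g; agar 58.136 g

Working volume: 3.44 L.
urea: 119 mmol/L × 60.1 g/mol × 3.44 L ÷ 1000 = 24.603 g
raffinose: 1.15 g per 100 mL × 3440 mL ÷ 100 = 39.560 g
sodium molybdate dihydrate: 33.4 µmol/L × 241.9 g/mol × 3.44 L ÷ 1000 = 27.793 mg
sodium pyruvate: 33.9 mmol/L × 110.04 g/mol × 3.44 L ÷ 1000 = 12.832 g
agar: 16.9 g/L × 3.44 L = 58.136 g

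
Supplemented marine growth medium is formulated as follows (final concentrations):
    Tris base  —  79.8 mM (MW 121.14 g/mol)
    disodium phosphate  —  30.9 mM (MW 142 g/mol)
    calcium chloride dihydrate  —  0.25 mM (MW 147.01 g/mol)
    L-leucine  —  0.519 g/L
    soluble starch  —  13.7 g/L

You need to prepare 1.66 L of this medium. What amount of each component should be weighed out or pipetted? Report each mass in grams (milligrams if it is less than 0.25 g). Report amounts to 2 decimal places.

Scale factor relative to 1 L: 1.66.
Tris base: 79.8 mmol/L × 121.14 g/mol × 1.66 L ÷ 1000 = 16.05 g
disodium phosphate: 30.9 mmol/L × 142 g/mol × 1.66 L ÷ 1000 = 7.28 g
calcium chloride dihydrate: 0.25 mmol/L × 147.01 mg/mmol × 1.66 L = 61.01 mg
L-leucine: 0.519 g/L × 1.66 L = 0.86 g
soluble starch: 13.7 g/L × 1.66 L = 22.74 g

Tris base 16.05 g; disodium phosphate 7.28 g; calcium chloride dihydrate 61.01 mg; L-leucine 0.86 g; soluble starch 22.74 g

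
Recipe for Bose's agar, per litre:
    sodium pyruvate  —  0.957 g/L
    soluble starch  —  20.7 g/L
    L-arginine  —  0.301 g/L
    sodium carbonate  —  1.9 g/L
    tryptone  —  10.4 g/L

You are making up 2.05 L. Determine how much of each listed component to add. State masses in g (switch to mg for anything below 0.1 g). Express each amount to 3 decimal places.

Working volume: 2.05 L.
sodium pyruvate: 0.957 g/L × 2.05 L = 1.962 g
soluble starch: 20.7 g/L × 2.05 L = 42.435 g
L-arginine: 0.301 g/L × 2.05 L = 0.617 g
sodium carbonate: 1.9 g/L × 2.05 L = 3.895 g
tryptone: 10.4 g/L × 2.05 L = 21.320 g

sodium pyruvate 1.962 g; soluble starch 42.435 g; L-arginine 0.617 g; sodium carbonate 3.895 g; tryptone 21.320 g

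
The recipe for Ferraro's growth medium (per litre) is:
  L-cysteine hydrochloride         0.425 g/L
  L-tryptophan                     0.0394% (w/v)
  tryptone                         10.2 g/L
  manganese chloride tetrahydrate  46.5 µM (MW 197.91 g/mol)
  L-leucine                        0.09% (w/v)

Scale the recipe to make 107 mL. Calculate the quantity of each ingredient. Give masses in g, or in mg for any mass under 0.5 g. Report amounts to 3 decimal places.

Scale factor relative to 1 L: 0.107.
L-cysteine hydrochloride: 0.425 g/L × 0.107 L = 0.045475 g = 45.475 mg
L-tryptophan: 0.0394 g per 100 mL × 107 mL ÷ 100 = 0.042158 g = 42.158 mg
tryptone: 10.2 g/L × 0.107 L = 1.091 g
manganese chloride tetrahydrate: 46.5 µmol/L × 197.91 g/mol × 0.107 L ÷ 1000 = 0.985 mg
L-leucine: 0.09 g per 100 mL × 107 mL ÷ 100 = 0.0963 g = 96.300 mg

L-cysteine hydrochloride 45.475 mg; L-tryptophan 42.158 mg; tryptone 1.091 g; manganese chloride tetrahydrate 0.985 mg; L-leucine 96.300 mg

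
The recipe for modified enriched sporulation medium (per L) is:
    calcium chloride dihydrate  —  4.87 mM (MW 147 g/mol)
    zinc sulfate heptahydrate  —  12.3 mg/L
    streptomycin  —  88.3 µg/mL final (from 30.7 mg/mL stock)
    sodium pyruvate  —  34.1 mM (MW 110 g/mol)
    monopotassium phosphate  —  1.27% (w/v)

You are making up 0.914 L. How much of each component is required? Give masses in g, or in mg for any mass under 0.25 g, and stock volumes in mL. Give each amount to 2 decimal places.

calcium chloride dihydrate 0.65 g; zinc sulfate heptahydrate 11.24 mg; streptomycin 2.63 mL; sodium pyruvate 3.43 g; monopotassium phosphate 11.61 g

Working volume: 0.914 L.
calcium chloride dihydrate: 4.87 mmol/L × 147 g/mol × 0.914 L ÷ 1000 = 0.65 g
zinc sulfate heptahydrate: 12.3 mg/L × 0.914 L = 11.24 mg
streptomycin: C1V1 = C2V2 → 88.3 µg/mL × 914 mL ÷ 30700 µg/mL = 2.63 mL
sodium pyruvate: 34.1 mmol/L × 110 g/mol × 0.914 L ÷ 1000 = 3.43 g
monopotassium phosphate: 1.27% w/v = 12.7 g/L → 12.7 × 0.914 L = 11.61 g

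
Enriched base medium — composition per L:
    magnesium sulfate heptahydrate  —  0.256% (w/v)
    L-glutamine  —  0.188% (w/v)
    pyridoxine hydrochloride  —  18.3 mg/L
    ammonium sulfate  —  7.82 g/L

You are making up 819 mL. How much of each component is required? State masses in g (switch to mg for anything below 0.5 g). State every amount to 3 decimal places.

Scale factor relative to 1 L: 0.819.
magnesium sulfate heptahydrate: 0.256 g per 100 mL × 819 mL ÷ 100 = 2.097 g
L-glutamine: 0.188 g per 100 mL × 819 mL ÷ 100 = 1.540 g
pyridoxine hydrochloride: 18.3 mg/L × 0.819 L = 14.988 mg
ammonium sulfate: 7.82 g/L × 0.819 L = 6.405 g

magnesium sulfate heptahydrate 2.097 g; L-glutamine 1.540 g; pyridoxine hydrochloride 14.988 mg; ammonium sulfate 6.405 g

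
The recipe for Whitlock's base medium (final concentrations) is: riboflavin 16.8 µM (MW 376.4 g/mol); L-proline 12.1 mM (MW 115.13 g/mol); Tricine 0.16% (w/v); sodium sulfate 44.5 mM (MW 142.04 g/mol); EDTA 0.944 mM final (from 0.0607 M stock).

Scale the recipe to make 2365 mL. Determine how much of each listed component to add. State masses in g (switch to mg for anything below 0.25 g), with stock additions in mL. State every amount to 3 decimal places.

riboflavin 14.955 mg; L-proline 3.295 g; Tricine 3.784 g; sodium sulfate 14.949 g; EDTA 36.780 mL

Target volume = 2365 mL = 2.365 L.
riboflavin: 16.8 µmol/L × 376.4 g/mol × 2.365 L ÷ 1000 = 14.955 mg
L-proline: 12.1 mmol/L × 115.13 g/mol × 2.365 L ÷ 1000 = 3.295 g
Tricine: 0.16% w/v = 1.6 g/L → 1.6 × 2.365 L = 3.784 g
sodium sulfate: 44.5 mmol/L × 142.04 g/mol × 2.365 L ÷ 1000 = 14.949 g
EDTA: V = C2·V2/C1 = 0.944 mM × 2365 mL ÷ 60.7 mM = 36.780 mL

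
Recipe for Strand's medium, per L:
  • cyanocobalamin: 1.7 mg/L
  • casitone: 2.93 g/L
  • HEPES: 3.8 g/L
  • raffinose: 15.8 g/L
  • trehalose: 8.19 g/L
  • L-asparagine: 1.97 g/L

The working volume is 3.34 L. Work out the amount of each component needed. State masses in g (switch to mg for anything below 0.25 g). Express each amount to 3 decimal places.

Scale factor relative to 1 L: 3.34.
cyanocobalamin: 1.7 mg/L × 3.34 L = 5.678 mg
casitone: 2.93 g/L × 3.34 L = 9.786 g
HEPES: 3.8 g/L × 3.34 L = 12.692 g
raffinose: 15.8 g/L × 3.34 L = 52.772 g
trehalose: 8.19 g/L × 3.34 L = 27.355 g
L-asparagine: 1.97 g/L × 3.34 L = 6.580 g

cyanocobalamin 5.678 mg; casitone 9.786 g; HEPES 12.692 g; raffinose 52.772 g; trehalose 27.355 g; L-asparagine 6.580 g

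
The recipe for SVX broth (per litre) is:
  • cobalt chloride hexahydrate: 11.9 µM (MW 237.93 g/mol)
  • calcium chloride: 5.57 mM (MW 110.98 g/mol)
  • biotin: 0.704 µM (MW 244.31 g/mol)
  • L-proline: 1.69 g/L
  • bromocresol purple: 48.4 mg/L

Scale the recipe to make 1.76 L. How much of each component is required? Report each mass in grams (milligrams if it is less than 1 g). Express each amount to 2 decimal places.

cobalt chloride hexahydrate 4.98 mg; calcium chloride 1.09 g; biotin 0.30 mg; L-proline 2.97 g; bromocresol purple 85.18 mg

Scale factor relative to 1 L: 1.76.
cobalt chloride hexahydrate: 11.9 µmol/L × 237.93 g/mol × 1.76 L ÷ 1000 = 4.98 mg
calcium chloride: 5.57 mmol/L × 110.98 g/mol × 1.76 L ÷ 1000 = 1.09 g
biotin: 0.704 µmol/L × 244.31 g/mol × 1.76 L ÷ 1000 = 0.30 mg
L-proline: 1.69 g/L × 1.76 L = 2.97 g
bromocresol purple: 48.4 mg/L × 1.76 L = 85.18 mg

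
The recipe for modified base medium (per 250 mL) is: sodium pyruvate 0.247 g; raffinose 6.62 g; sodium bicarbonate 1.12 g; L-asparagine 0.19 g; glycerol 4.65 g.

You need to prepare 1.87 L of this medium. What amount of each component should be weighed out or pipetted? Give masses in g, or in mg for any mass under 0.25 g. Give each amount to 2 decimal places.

sodium pyruvate 1.85 g; raffinose 49.52 g; sodium bicarbonate 8.38 g; L-asparagine 1.42 g; glycerol 34.78 g

Scale factor = 1870 mL / 250 mL = 7.48.
sodium pyruvate: 0.247 g × (1870 mL / 250 mL) = 1.85 g
raffinose: 6.62 g × (1870 mL / 250 mL) = 49.52 g
sodium bicarbonate: 1.12 g × (1870 mL / 250 mL) = 8.38 g
L-asparagine: 0.19 g × (1870 mL / 250 mL) = 1.42 g
glycerol: 4.65 g × (1870 mL / 250 mL) = 34.78 g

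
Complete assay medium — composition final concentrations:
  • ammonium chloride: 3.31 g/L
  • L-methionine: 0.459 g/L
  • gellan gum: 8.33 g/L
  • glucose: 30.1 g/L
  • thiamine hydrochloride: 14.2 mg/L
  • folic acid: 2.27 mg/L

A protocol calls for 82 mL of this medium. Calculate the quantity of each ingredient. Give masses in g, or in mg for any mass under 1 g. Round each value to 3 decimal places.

Target volume = 82 mL = 0.082 L.
ammonium chloride: 3.31 g/L × 0.082 L = 0.27142 g = 271.420 mg
L-methionine: 0.459 g/L × 0.082 L = 0.037638 g = 37.638 mg
gellan gum: 8.33 g/L × 0.082 L = 0.68306 g = 683.060 mg
glucose: 30.1 g/L × 0.082 L = 2.468 g
thiamine hydrochloride: 14.2 mg/L × 0.082 L = 1.164 mg
folic acid: 2.27 mg/L × 0.082 L = 0.186 mg

ammonium chloride 271.420 mg; L-methionine 37.638 mg; gellan gum 683.060 mg; glucose 2.468 g; thiamine hydrochloride 1.164 mg; folic acid 0.186 mg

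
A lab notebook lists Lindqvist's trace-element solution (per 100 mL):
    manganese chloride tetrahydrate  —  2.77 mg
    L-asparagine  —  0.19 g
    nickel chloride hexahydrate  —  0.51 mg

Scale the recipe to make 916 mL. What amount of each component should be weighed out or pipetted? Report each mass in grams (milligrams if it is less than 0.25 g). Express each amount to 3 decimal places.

manganese chloride tetrahydrate 25.373 mg; L-asparagine 1.740 g; nickel chloride hexahydrate 4.672 mg

Scale factor = 916 mL / 100 mL = 9.16.
manganese chloride tetrahydrate: 2.77 mg × (916 mL / 100 mL) = 25.373 mg
L-asparagine: 0.19 g × (916 mL / 100 mL) = 1.740 g
nickel chloride hexahydrate: 0.51 mg × (916 mL / 100 mL) = 4.672 mg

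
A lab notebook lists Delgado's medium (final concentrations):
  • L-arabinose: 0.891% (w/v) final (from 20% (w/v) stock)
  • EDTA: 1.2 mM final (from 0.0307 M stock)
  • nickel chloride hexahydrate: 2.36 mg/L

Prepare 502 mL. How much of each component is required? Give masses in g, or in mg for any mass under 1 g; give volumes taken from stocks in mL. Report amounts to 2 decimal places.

Working volume: 502 mL = 0.502 L.
L-arabinose: dilute stock: 0.891% ÷ 20% × 502 mL = 22.36 mL
EDTA: dilute stock: 1.2 mM × 502 mL ÷ 30.7 mM = 19.62 mL
nickel chloride hexahydrate: 2.36 mg/L × 0.502 L = 1.18 mg

L-arabinose 22.36 mL; EDTA 19.62 mL; nickel chloride hexahydrate 1.18 mg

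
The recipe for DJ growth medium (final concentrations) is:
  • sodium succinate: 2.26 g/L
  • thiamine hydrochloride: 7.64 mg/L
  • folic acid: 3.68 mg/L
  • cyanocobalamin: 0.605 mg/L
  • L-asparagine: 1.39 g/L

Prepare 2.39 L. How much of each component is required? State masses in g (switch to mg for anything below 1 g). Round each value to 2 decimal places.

sodium succinate 5.40 g; thiamine hydrochloride 18.26 mg; folic acid 8.80 mg; cyanocobalamin 1.45 mg; L-asparagine 3.32 g

Scale factor relative to 1 L: 2.39.
sodium succinate: 2.26 g/L × 2.39 L = 5.40 g
thiamine hydrochloride: 7.64 mg/L × 2.39 L = 18.26 mg
folic acid: 3.68 mg/L × 2.39 L = 8.80 mg
cyanocobalamin: 0.605 mg/L × 2.39 L = 1.45 mg
L-asparagine: 1.39 g/L × 2.39 L = 3.32 g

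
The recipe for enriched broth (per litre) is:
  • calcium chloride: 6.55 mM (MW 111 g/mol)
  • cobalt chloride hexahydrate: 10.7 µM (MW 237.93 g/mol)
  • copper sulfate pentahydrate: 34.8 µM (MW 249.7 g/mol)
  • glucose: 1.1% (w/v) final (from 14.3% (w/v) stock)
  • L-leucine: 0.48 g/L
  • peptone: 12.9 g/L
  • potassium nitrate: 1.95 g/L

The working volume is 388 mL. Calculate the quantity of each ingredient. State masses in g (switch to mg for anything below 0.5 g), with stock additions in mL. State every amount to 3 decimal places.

Scale factor relative to 1 L: 0.388.
calcium chloride: 6.55 mmol/L × 111 mg/mmol × 0.388 L = 282.095 mg
cobalt chloride hexahydrate: 10.7 µmol/L × 237.93 g/mol × 0.388 L ÷ 1000 = 0.988 mg
copper sulfate pentahydrate: 34.8 µmol/L × 249.7 g/mol × 0.388 L ÷ 1000 = 3.372 mg
glucose: dilute stock: 1.1% ÷ 14.3% × 388 mL = 29.846 mL
L-leucine: 0.48 g/L × 0.388 L = 0.18624 g = 186.240 mg
peptone: 12.9 g/L × 0.388 L = 5.005 g
potassium nitrate: 1.95 g/L × 0.388 L = 0.757 g

calcium chloride 282.095 mg; cobalt chloride hexahydrate 0.988 mg; copper sulfate pentahydrate 3.372 mg; glucose 29.846 mL; L-leucine 186.240 mg; peptone 5.005 g; potassium nitrate 0.757 g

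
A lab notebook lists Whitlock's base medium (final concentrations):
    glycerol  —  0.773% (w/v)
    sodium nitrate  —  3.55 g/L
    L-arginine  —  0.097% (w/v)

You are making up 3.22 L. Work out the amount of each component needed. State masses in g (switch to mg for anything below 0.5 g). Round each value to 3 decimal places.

glycerol 24.891 g; sodium nitrate 11.431 g; L-arginine 3.123 g

Working volume: 3.22 L.
glycerol: 0.773% w/v = 7.73 g/L → 7.73 × 3.22 L = 24.891 g
sodium nitrate: 3.55 g/L × 3.22 L = 11.431 g
L-arginine: 0.097% w/v = 0.97 g/L → 0.97 × 3.22 L = 3.123 g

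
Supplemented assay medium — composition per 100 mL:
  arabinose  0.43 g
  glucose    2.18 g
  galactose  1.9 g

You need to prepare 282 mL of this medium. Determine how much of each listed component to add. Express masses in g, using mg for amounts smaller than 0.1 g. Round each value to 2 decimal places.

arabinose 1.21 g; glucose 6.15 g; galactose 5.36 g

Ratio of target to recipe volume: 282 / 100 = 2.82.
arabinose: 0.43 g × (282 mL / 100 mL) = 1.21 g
glucose: 2.18 g × (282 mL / 100 mL) = 6.15 g
galactose: 1.9 g × (282 mL / 100 mL) = 5.36 g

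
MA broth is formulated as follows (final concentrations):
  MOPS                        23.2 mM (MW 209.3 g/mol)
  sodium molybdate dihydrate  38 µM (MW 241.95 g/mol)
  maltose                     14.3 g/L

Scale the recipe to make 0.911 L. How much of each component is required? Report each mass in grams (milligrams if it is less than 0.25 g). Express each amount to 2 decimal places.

MOPS 4.42 g; sodium molybdate dihydrate 8.38 mg; maltose 13.03 g

Working volume: 0.911 L.
MOPS: 23.2 mmol/L × 209.3 g/mol × 0.911 L ÷ 1000 = 4.42 g
sodium molybdate dihydrate: 38 µmol/L × 241.95 g/mol × 0.911 L ÷ 1000 = 8.38 mg
maltose: 14.3 g/L × 0.911 L = 13.03 g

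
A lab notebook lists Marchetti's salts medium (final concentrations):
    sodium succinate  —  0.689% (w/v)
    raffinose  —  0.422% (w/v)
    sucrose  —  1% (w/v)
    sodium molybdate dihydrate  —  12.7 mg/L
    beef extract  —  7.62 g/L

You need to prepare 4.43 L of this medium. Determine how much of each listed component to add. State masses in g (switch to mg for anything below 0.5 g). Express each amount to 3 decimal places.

sodium succinate 30.523 g; raffinose 18.695 g; sucrose 44.300 g; sodium molybdate dihydrate 56.261 mg; beef extract 33.757 g

Scale factor relative to 1 L: 4.43.
sodium succinate: 0.689% w/v = 6.89 g/L → 6.89 × 4.43 L = 30.523 g
raffinose: 0.422 g per 100 mL × 4430 mL ÷ 100 = 18.695 g
sucrose: 1 g per 100 mL × 4430 mL ÷ 100 = 44.300 g
sodium molybdate dihydrate: 12.7 mg/L × 4.43 L = 56.261 mg
beef extract: 7.62 g/L × 4.43 L = 33.757 g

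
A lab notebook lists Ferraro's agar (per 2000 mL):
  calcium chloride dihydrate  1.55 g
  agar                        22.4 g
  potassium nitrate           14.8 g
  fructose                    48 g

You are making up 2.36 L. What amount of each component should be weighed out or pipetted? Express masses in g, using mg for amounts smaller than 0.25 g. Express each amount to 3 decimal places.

calcium chloride dihydrate 1.829 g; agar 26.432 g; potassium nitrate 17.464 g; fructose 56.640 g

Ratio of target to recipe volume: 2360 / 2000 = 1.18.
calcium chloride dihydrate: 1.55 g × (2360 mL / 2000 mL) = 1.829 g
agar: 22.4 g × (2360 mL / 2000 mL) = 26.432 g
potassium nitrate: 14.8 g × (2360 mL / 2000 mL) = 17.464 g
fructose: 48 g × (2360 mL / 2000 mL) = 56.640 g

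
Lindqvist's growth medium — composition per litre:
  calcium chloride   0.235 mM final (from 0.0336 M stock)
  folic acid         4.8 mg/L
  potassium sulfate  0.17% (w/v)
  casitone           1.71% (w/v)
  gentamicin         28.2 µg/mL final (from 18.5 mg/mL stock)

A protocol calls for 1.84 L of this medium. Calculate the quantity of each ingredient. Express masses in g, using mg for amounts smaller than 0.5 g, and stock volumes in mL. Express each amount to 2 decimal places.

Scale factor relative to 1 L: 1.84.
calcium chloride: dilute stock: 0.235 mM × 1840 mL ÷ 33.6 mM = 12.87 mL
folic acid: 4.8 mg/L × 1.84 L = 8.83 mg
potassium sulfate: 0.17 g per 100 mL × 1840 mL ÷ 100 = 3.13 g
casitone: 1.71% w/v = 17.1 g/L → 17.1 × 1.84 L = 31.46 g
gentamicin: C1V1 = C2V2 → 28.2 µg/mL × 1840 mL ÷ 18500 µg/mL = 2.80 mL

calcium chloride 12.87 mL; folic acid 8.83 mg; potassium sulfate 3.13 g; casitone 31.46 g; gentamicin 2.80 mL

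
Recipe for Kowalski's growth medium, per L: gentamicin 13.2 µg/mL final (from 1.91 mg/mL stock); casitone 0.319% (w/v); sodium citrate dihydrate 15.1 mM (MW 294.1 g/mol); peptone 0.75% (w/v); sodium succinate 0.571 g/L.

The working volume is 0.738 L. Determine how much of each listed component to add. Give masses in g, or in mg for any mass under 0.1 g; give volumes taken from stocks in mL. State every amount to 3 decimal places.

Scale factor relative to 1 L: 0.738.
gentamicin: V = C2·V2/C1 = 13.2 µg/mL × 738 mL ÷ 1910 µg/mL = 5.100 mL
casitone: 0.319% w/v = 3.19 g/L → 3.19 × 0.738 L = 2.354 g
sodium citrate dihydrate: 15.1 mmol/L × 294.1 g/mol × 0.738 L ÷ 1000 = 3.277 g
peptone: 0.75 g per 100 mL × 738 mL ÷ 100 = 5.535 g
sodium succinate: 0.571 g/L × 0.738 L = 0.421 g

gentamicin 5.100 mL; casitone 2.354 g; sodium citrate dihydrate 3.277 g; peptone 5.535 g; sodium succinate 0.421 g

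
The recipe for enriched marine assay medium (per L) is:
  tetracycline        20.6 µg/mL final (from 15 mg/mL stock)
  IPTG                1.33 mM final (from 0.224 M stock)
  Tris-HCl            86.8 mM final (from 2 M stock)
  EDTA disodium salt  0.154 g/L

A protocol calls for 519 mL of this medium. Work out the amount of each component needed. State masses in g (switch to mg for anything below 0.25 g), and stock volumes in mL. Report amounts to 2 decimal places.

tetracycline 0.71 mL; IPTG 3.08 mL; Tris-HCl 22.52 mL; EDTA disodium salt 79.93 mg

Scale factor relative to 1 L: 0.519.
tetracycline: V = C2·V2/C1 = 20.6 µg/mL × 519 mL ÷ 15000 µg/mL = 0.71 mL
IPTG: V = C2·V2/C1 = 1.33 mM × 519 mL ÷ 224 mM = 3.08 mL
Tris-HCl: C1V1 = C2V2 → 86.8 mM × 519 mL ÷ 2000 mM = 22.52 mL
EDTA disodium salt: 0.154 g/L × 0.519 L = 0.079926 g = 79.93 mg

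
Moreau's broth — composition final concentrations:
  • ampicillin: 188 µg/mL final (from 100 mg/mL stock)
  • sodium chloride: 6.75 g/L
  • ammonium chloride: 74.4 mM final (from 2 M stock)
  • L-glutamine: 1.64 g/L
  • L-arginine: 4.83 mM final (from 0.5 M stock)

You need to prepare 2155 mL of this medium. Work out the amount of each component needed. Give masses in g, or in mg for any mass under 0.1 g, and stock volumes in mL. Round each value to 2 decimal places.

Target volume = 2155 mL = 2.155 L.
ampicillin: V = C2·V2/C1 = 188 µg/mL × 2155 mL ÷ 100000 µg/mL = 4.05 mL
sodium chloride: 6.75 g/L × 2.155 L = 14.55 g
ammonium chloride: dilute stock: 74.4 mM × 2155 mL ÷ 2000 mM = 80.17 mL
L-glutamine: 1.64 g/L × 2.155 L = 3.53 g
L-arginine: V = C2·V2/C1 = 4.83 mM × 2155 mL ÷ 500 mM = 20.82 mL

ampicillin 4.05 mL; sodium chloride 14.55 g; ammonium chloride 80.17 mL; L-glutamine 3.53 g; L-arginine 20.82 mL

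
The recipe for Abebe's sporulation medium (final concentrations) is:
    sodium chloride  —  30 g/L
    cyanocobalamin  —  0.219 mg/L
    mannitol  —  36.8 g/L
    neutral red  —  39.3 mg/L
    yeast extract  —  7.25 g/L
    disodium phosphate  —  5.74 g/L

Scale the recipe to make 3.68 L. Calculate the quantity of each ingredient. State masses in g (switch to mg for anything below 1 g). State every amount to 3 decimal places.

Scale factor relative to 1 L: 3.68.
sodium chloride: 30 g/L × 3.68 L = 110.400 g
cyanocobalamin: 0.219 mg/L × 3.68 L = 0.806 mg
mannitol: 36.8 g/L × 3.68 L = 135.424 g
neutral red: 39.3 mg/L × 3.68 L = 144.624 mg
yeast extract: 7.25 g/L × 3.68 L = 26.680 g
disodium phosphate: 5.74 g/L × 3.68 L = 21.123 g

sodium chloride 110.400 g; cyanocobalamin 0.806 mg; mannitol 135.424 g; neutral red 144.624 mg; yeast extract 26.680 g; disodium phosphate 21.123 g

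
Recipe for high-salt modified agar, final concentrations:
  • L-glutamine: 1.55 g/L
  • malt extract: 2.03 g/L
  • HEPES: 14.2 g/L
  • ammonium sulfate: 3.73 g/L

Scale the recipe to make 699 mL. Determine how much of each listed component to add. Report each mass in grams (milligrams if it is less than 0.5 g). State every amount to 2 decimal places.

L-glutamine 1.08 g; malt extract 1.42 g; HEPES 9.93 g; ammonium sulfate 2.61 g

Target volume = 699 mL = 0.699 L.
L-glutamine: 1.55 g/L × 0.699 L = 1.08 g
malt extract: 2.03 g/L × 0.699 L = 1.42 g
HEPES: 14.2 g/L × 0.699 L = 9.93 g
ammonium sulfate: 3.73 g/L × 0.699 L = 2.61 g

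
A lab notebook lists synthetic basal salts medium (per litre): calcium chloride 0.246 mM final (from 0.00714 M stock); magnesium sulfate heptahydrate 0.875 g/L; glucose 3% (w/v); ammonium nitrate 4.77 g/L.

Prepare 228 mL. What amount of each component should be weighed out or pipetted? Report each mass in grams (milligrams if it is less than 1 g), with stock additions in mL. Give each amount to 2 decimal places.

calcium chloride 7.86 mL; magnesium sulfate heptahydrate 199.50 mg; glucose 6.84 g; ammonium nitrate 1.09 g

Target volume = 228 mL = 0.228 L.
calcium chloride: dilute stock: 0.246 mM × 228 mL ÷ 7.14 mM = 7.86 mL
magnesium sulfate heptahydrate: 0.875 g/L × 0.228 L = 0.1995 g = 199.50 mg
glucose: 3 g per 100 mL × 228 mL ÷ 100 = 6.84 g
ammonium nitrate: 4.77 g/L × 0.228 L = 1.09 g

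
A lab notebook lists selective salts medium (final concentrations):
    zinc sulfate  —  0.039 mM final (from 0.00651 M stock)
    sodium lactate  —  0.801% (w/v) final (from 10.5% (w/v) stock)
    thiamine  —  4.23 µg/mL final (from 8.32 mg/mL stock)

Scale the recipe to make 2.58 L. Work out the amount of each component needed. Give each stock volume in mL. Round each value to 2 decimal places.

Scale factor relative to 1 L: 2.58.
zinc sulfate: dilute stock: 0.039 mM × 2580 mL ÷ 6.51 mM = 15.46 mL
sodium lactate: C1V1 = C2V2 → 0.801% ÷ 10.5% × 2580 mL = 196.82 mL
thiamine: V = C2·V2/C1 = 4.23 µg/mL × 2580 mL ÷ 8320 µg/mL = 1.31 mL

zinc sulfate 15.46 mL; sodium lactate 196.82 mL; thiamine 1.31 mL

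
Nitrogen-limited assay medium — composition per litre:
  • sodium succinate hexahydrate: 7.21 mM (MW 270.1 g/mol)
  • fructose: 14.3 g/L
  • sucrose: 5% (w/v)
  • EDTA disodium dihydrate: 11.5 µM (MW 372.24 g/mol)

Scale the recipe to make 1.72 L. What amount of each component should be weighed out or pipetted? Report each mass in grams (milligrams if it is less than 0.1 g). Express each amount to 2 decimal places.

Scale factor relative to 1 L: 1.72.
sodium succinate hexahydrate: 7.21 mmol/L × 270.1 g/mol × 1.72 L ÷ 1000 = 3.35 g
fructose: 14.3 g/L × 1.72 L = 24.60 g
sucrose: 5% w/v = 50 g/L → 50 × 1.72 L = 86.00 g
EDTA disodium dihydrate: 11.5 µmol/L × 372.24 g/mol × 1.72 L ÷ 1000 = 7.36 mg

sodium succinate hexahydrate 3.35 g; fructose 24.60 g; sucrose 86.00 g; EDTA disodium dihydrate 7.36 mg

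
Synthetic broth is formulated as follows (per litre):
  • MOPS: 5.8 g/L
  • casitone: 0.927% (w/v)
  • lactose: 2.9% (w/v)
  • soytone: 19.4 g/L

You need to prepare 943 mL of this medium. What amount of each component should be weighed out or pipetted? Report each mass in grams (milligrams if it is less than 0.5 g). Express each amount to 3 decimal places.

MOPS 5.469 g; casitone 8.742 g; lactose 27.347 g; soytone 18.294 g

Working volume: 943 mL = 0.943 L.
MOPS: 5.8 g/L × 0.943 L = 5.469 g
casitone: 0.927% w/v = 9.27 g/L → 9.27 × 0.943 L = 8.742 g
lactose: 2.9% w/v = 29 g/L → 29 × 0.943 L = 27.347 g
soytone: 19.4 g/L × 0.943 L = 18.294 g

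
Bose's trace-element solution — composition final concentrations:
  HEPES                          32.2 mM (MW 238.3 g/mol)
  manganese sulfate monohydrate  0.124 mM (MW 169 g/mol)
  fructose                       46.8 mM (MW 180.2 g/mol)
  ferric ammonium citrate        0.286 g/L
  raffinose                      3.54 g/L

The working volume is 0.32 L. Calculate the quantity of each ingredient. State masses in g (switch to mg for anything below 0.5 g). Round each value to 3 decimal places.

Scale factor relative to 1 L: 0.32.
HEPES: 32.2 mmol/L × 238.3 g/mol × 0.32 L ÷ 1000 = 2.455 g
manganese sulfate monohydrate: 0.124 mmol/L × 169 mg/mmol × 0.32 L = 6.706 mg
fructose: 46.8 mmol/L × 180.2 g/mol × 0.32 L ÷ 1000 = 2.699 g
ferric ammonium citrate: 0.286 g/L × 0.32 L = 0.09152 g = 91.520 mg
raffinose: 3.54 g/L × 0.32 L = 1.133 g

HEPES 2.455 g; manganese sulfate monohydrate 6.706 mg; fructose 2.699 g; ferric ammonium citrate 91.520 mg; raffinose 1.133 g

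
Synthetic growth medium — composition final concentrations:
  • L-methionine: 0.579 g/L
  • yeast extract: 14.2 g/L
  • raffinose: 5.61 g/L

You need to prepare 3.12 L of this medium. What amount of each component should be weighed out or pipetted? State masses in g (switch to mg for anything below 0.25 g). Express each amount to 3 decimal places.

L-methionine 1.806 g; yeast extract 44.304 g; raffinose 17.503 g

Working volume: 3.12 L.
L-methionine: 0.579 g/L × 3.12 L = 1.806 g
yeast extract: 14.2 g/L × 3.12 L = 44.304 g
raffinose: 5.61 g/L × 3.12 L = 17.503 g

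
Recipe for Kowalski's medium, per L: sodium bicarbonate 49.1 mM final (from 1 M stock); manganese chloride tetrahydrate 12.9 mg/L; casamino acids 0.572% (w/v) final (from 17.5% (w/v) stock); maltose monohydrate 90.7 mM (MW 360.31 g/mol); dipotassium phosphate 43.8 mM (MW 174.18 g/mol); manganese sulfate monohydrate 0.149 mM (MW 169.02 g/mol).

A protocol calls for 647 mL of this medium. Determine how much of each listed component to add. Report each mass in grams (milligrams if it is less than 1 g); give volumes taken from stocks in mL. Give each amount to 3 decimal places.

Target volume = 647 mL = 0.647 L.
sodium bicarbonate: C1V1 = C2V2 → 49.1 mM × 647 mL ÷ 1000 mM = 31.768 mL
manganese chloride tetrahydrate: 12.9 mg/L × 0.647 L = 8.346 mg
casamino acids: V = C2·V2/C1 = 0.572% ÷ 17.5% × 647 mL = 21.148 mL
maltose monohydrate: 90.7 mmol/L × 360.31 g/mol × 0.647 L ÷ 1000 = 21.144 g
dipotassium phosphate: 43.8 mmol/L × 174.18 g/mol × 0.647 L ÷ 1000 = 4.936 g
manganese sulfate monohydrate: 0.149 mmol/L × 169.02 mg/mmol × 0.647 L = 16.294 mg

sodium bicarbonate 31.768 mL; manganese chloride tetrahydrate 8.346 mg; casamino acids 21.148 mL; maltose monohydrate 21.144 g; dipotassium phosphate 4.936 g; manganese sulfate monohydrate 16.294 mg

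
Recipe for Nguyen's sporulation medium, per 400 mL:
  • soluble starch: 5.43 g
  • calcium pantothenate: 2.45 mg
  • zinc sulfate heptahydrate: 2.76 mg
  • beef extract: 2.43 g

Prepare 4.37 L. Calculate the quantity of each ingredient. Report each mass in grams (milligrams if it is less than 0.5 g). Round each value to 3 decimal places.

Scale factor = 4370 mL / 400 mL = 10.925.
soluble starch: 5.43 g × (4370 mL / 400 mL) = 59.323 g
calcium pantothenate: 2.45 mg × (4370 mL / 400 mL) = 26.766 mg
zinc sulfate heptahydrate: 2.76 mg × (4370 mL / 400 mL) = 30.153 mg
beef extract: 2.43 g × (4370 mL / 400 mL) = 26.548 g

soluble starch 59.323 g; calcium pantothenate 26.766 mg; zinc sulfate heptahydrate 30.153 mg; beef extract 26.548 g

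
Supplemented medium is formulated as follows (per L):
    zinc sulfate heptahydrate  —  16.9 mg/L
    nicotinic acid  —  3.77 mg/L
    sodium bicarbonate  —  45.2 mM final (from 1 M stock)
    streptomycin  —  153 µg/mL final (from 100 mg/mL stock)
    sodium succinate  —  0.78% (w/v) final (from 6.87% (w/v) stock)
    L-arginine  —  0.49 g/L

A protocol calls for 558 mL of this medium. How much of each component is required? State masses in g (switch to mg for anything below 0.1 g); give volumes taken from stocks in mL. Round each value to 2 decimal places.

zinc sulfate heptahydrate 9.43 mg; nicotinic acid 2.10 mg; sodium bicarbonate 25.22 mL; streptomycin 0.85 mL; sodium succinate 63.35 mL; L-arginine 0.27 g

Target volume = 558 mL = 0.558 L.
zinc sulfate heptahydrate: 16.9 mg/L × 0.558 L = 9.43 mg
nicotinic acid: 3.77 mg/L × 0.558 L = 2.10 mg
sodium bicarbonate: C1V1 = C2V2 → 45.2 mM × 558 mL ÷ 1000 mM = 25.22 mL
streptomycin: dilute stock: 153 µg/mL × 558 mL ÷ 100000 µg/mL = 0.85 mL
sodium succinate: C1V1 = C2V2 → 0.78% ÷ 6.87% × 558 mL = 63.35 mL
L-arginine: 0.49 g/L × 0.558 L = 0.27 g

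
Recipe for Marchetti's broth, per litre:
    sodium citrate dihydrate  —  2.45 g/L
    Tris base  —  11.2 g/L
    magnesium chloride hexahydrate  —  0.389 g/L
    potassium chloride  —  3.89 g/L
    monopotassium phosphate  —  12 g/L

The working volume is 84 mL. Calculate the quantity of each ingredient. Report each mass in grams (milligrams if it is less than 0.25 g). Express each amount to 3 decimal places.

Target volume = 84 mL = 0.084 L.
sodium citrate dihydrate: 2.45 g/L × 0.084 L = 0.2058 g = 205.800 mg
Tris base: 11.2 g/L × 0.084 L = 0.941 g
magnesium chloride hexahydrate: 0.389 g/L × 0.084 L = 0.032676 g = 32.676 mg
potassium chloride: 3.89 g/L × 0.084 L = 0.327 g
monopotassium phosphate: 12 g/L × 0.084 L = 1.008 g

sodium citrate dihydrate 205.800 mg; Tris base 0.941 g; magnesium chloride hexahydrate 32.676 mg; potassium chloride 0.327 g; monopotassium phosphate 1.008 g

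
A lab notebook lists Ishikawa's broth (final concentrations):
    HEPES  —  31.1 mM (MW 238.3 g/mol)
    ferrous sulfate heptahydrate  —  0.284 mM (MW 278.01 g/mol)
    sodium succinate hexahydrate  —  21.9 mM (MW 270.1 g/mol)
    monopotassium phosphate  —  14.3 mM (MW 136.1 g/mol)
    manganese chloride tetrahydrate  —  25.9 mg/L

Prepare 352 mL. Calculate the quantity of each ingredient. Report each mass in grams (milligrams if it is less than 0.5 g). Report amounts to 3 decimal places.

Target volume = 352 mL = 0.352 L.
HEPES: 31.1 mmol/L × 238.3 g/mol × 0.352 L ÷ 1000 = 2.609 g
ferrous sulfate heptahydrate: 0.284 mmol/L × 278.01 mg/mmol × 0.352 L = 27.792 mg
sodium succinate hexahydrate: 21.9 mmol/L × 270.1 g/mol × 0.352 L ÷ 1000 = 2.082 g
monopotassium phosphate: 14.3 mmol/L × 136.1 g/mol × 0.352 L ÷ 1000 = 0.685 g
manganese chloride tetrahydrate: 25.9 mg/L × 0.352 L = 9.117 mg

HEPES 2.609 g; ferrous sulfate heptahydrate 27.792 mg; sodium succinate hexahydrate 2.082 g; monopotassium phosphate 0.685 g; manganese chloride tetrahydrate 9.117 mg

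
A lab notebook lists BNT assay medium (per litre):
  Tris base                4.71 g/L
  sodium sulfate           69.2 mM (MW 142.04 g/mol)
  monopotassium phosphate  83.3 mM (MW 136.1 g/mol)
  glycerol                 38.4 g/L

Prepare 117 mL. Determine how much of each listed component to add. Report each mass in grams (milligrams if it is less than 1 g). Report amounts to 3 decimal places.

Tris base 551.070 mg; sodium sulfate 1.150 g; monopotassium phosphate 1.326 g; glycerol 4.493 g

Scale factor relative to 1 L: 0.117.
Tris base: 4.71 g/L × 0.117 L = 0.55107 g = 551.070 mg
sodium sulfate: 69.2 mmol/L × 142.04 g/mol × 0.117 L ÷ 1000 = 1.150 g
monopotassium phosphate: 83.3 mmol/L × 136.1 g/mol × 0.117 L ÷ 1000 = 1.326 g
glycerol: 38.4 g/L × 0.117 L = 4.493 g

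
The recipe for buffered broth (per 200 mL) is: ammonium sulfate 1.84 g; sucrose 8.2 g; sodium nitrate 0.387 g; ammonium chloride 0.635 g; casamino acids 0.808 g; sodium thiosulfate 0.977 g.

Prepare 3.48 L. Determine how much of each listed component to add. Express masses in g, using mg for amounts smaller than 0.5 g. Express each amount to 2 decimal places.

ammonium sulfate 32.02 g; sucrose 142.68 g; sodium nitrate 6.73 g; ammonium chloride 11.05 g; casamino acids 14.06 g; sodium thiosulfate 17.00 g

Scale factor = 3480 mL / 200 mL = 17.4.
ammonium sulfate: 1.84 g × (3480 mL / 200 mL) = 32.02 g
sucrose: 8.2 g × (3480 mL / 200 mL) = 142.68 g
sodium nitrate: 0.387 g × (3480 mL / 200 mL) = 6.73 g
ammonium chloride: 0.635 g × (3480 mL / 200 mL) = 11.05 g
casamino acids: 0.808 g × (3480 mL / 200 mL) = 14.06 g
sodium thiosulfate: 0.977 g × (3480 mL / 200 mL) = 17.00 g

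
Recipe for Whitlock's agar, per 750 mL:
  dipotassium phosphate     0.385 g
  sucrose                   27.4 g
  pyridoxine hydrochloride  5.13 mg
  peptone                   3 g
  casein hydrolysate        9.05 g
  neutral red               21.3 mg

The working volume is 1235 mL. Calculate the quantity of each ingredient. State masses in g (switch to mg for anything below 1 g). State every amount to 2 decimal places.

dipotassium phosphate 633.97 mg; sucrose 45.12 g; pyridoxine hydrochloride 8.45 mg; peptone 4.94 g; casein hydrolysate 14.90 g; neutral red 35.07 mg

Scale factor = 1235 mL / 750 mL = 1.64667.
dipotassium phosphate: 0.385 g × (1235 mL / 750 mL) = 0.633967 g = 633.97 mg
sucrose: 27.4 g × (1235 mL / 750 mL) = 45.12 g
pyridoxine hydrochloride: 5.13 mg × (1235 mL / 750 mL) = 8.45 mg
peptone: 3 g × (1235 mL / 750 mL) = 4.94 g
casein hydrolysate: 9.05 g × (1235 mL / 750 mL) = 14.90 g
neutral red: 21.3 mg × (1235 mL / 750 mL) = 35.07 mg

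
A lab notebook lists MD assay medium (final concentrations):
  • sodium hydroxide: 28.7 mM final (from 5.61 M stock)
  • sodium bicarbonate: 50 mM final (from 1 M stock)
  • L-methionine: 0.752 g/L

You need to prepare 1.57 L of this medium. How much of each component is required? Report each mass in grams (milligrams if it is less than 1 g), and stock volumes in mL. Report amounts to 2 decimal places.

sodium hydroxide 8.03 mL; sodium bicarbonate 78.50 mL; L-methionine 1.18 g

Working volume: 1.57 L.
sodium hydroxide: dilute stock: 28.7 mM × 1570 mL ÷ 5610 mM = 8.03 mL
sodium bicarbonate: C1V1 = C2V2 → 50 mM × 1570 mL ÷ 1000 mM = 78.50 mL
L-methionine: 0.752 g/L × 1.57 L = 1.18 g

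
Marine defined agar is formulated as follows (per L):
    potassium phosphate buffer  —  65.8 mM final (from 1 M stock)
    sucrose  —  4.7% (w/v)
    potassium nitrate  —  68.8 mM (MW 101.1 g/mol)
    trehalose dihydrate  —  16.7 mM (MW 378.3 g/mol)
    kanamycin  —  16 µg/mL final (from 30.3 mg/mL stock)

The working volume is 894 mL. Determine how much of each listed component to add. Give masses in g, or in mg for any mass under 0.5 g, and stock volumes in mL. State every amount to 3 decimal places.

potassium phosphate buffer 58.825 mL; sucrose 42.018 g; potassium nitrate 6.218 g; trehalose dihydrate 5.648 g; kanamycin 0.472 mL

Working volume: 894 mL = 0.894 L.
potassium phosphate buffer: V = C2·V2/C1 = 65.8 mM × 894 mL ÷ 1000 mM = 58.825 mL
sucrose: 4.7% w/v = 47 g/L → 47 × 0.894 L = 42.018 g
potassium nitrate: 68.8 mmol/L × 101.1 g/mol × 0.894 L ÷ 1000 = 6.218 g
trehalose dihydrate: 16.7 mmol/L × 378.3 g/mol × 0.894 L ÷ 1000 = 5.648 g
kanamycin: dilute stock: 16 µg/mL × 894 mL ÷ 30300 µg/mL = 0.472 mL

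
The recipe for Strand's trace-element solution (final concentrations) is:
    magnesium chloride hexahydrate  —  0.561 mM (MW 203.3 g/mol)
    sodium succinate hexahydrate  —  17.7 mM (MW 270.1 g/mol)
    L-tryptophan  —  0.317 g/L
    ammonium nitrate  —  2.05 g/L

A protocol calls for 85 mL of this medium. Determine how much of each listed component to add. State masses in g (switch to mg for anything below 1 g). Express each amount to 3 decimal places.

magnesium chloride hexahydrate 9.694 mg; sodium succinate hexahydrate 406.365 mg; L-tryptophan 26.945 mg; ammonium nitrate 174.250 mg

Target volume = 85 mL = 0.085 L.
magnesium chloride hexahydrate: 0.561 mmol/L × 203.3 mg/mmol × 0.085 L = 9.694 mg
sodium succinate hexahydrate: 17.7 mmol/L × 270.1 mg/mmol × 0.085 L = 406.365 mg
L-tryptophan: 0.317 g/L × 0.085 L = 0.026945 g = 26.945 mg
ammonium nitrate: 2.05 g/L × 0.085 L = 0.17425 g = 174.250 mg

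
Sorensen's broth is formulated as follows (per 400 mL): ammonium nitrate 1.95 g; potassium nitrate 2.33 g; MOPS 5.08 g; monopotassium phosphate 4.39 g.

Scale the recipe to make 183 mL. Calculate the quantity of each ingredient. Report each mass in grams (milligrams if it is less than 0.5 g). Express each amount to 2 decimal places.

Ratio of target to recipe volume: 183 / 400 = 0.4575.
ammonium nitrate: 1.95 g × (183 mL / 400 mL) = 0.89 g
potassium nitrate: 2.33 g × (183 mL / 400 mL) = 1.07 g
MOPS: 5.08 g × (183 mL / 400 mL) = 2.32 g
monopotassium phosphate: 4.39 g × (183 mL / 400 mL) = 2.01 g

ammonium nitrate 0.89 g; potassium nitrate 1.07 g; MOPS 2.32 g; monopotassium phosphate 2.01 g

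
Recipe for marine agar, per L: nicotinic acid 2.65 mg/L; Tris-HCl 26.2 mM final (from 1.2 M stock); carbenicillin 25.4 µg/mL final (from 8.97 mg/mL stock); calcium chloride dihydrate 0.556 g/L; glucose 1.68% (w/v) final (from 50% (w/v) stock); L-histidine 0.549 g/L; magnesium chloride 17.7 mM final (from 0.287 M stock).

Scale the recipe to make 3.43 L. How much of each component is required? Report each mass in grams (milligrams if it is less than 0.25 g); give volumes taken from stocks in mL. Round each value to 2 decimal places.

Working volume: 3.43 L.
nicotinic acid: 2.65 mg/L × 3.43 L = 9.09 mg
Tris-HCl: dilute stock: 26.2 mM × 3430 mL ÷ 1200 mM = 74.89 mL
carbenicillin: V = C2·V2/C1 = 25.4 µg/mL × 3430 mL ÷ 8970 µg/mL = 9.71 mL
calcium chloride dihydrate: 0.556 g/L × 3.43 L = 1.91 g
glucose: C1V1 = C2V2 → 1.68% ÷ 50% × 3430 mL = 115.25 mL
L-histidine: 0.549 g/L × 3.43 L = 1.88 g
magnesium chloride: dilute stock: 17.7 mM × 3430 mL ÷ 287 mM = 211.54 mL

nicotinic acid 9.09 mg; Tris-HCl 74.89 mL; carbenicillin 9.71 mL; calcium chloride dihydrate 1.91 g; glucose 115.25 mL; L-histidine 1.88 g; magnesium chloride 211.54 mL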